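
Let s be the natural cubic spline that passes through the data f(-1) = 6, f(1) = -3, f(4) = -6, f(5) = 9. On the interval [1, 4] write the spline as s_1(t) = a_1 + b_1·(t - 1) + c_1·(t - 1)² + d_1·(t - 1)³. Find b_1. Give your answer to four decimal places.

With m_i denoting the second derivative at x_i, h_i = 2, 3, 1, and Δ_i = (y_(i+1) − y_i)/h_i = -9/2, -1, 15:
  2·m_0 + 10·m_1 + 3·m_2 = 6(Δ_1 - Δ_0) = 21
  3·m_1 + 8·m_2 + 1·m_3 = 6(Δ_2 - Δ_1) = 96
Natural end conditions: m_0 = m_3 = 0.
Solving the tridiagonal system: m_0 = 0, m_1 = -120/71, m_2 = 897/71, m_3 = 0.
On [1, 4], with s_1(t) = a_1 + b_1·(t - 1) + c_1·(t - 1)² + d_1·(t - 1)³: c_1 = m_1/2 = -60/71, d_1 = (m_2 - m_1)/(6h_1) = 113/142, b_1 = Δ_1 - h_1(2m_1 + m_2)/6 = -799/142.

-5.6268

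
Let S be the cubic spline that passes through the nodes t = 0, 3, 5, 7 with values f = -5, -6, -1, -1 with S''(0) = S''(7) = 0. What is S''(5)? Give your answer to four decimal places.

Let M_i = S''(x_i). Step sizes h_i = 3, 2, 2; slopes of the chords Δ_i = (y_(i+1) - y_i)/h_i = -1/3, 5/2, 0.
  3·M_0 + 10·M_1 + 2·M_2 = 6(Δ_1 - Δ_0) = 17
  2·M_1 + 8·M_2 + 2·M_3 = 6(Δ_2 - Δ_1) = -15
Natural end conditions: M_0 = M_3 = 0.
Hence M_0 = 0, M_1 = 83/38, M_2 = -46/19, M_3 = 0.

-2.4211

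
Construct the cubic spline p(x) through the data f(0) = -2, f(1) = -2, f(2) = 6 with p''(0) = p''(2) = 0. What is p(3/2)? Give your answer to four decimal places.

1.2500

Put m_i = p'' at the i-th knot. Here h = (1, 1) and Δ = (0, 8), so the interior equations h_(i-1)·m_(i-1) + 2(h_(i-1)+h_i)·m_i + h_i·m_(i+1) = 6(Δ_i − Δ_(i-1)) read
  1·m_0 + 4·m_1 + 1·m_2 = 6(Δ_1 - Δ_0) = 48
Natural end conditions: m_0 = m_2 = 0.
Solving the tridiagonal system: m_0 = 0, m_1 = 12, m_2 = 0.
On [1, 2], p(x) = -2 + 4·(x - 1) + 6·(x - 1)² - 2·(x - 1)³.
With (x - 1) = 1/2: p(3/2) = 5/4.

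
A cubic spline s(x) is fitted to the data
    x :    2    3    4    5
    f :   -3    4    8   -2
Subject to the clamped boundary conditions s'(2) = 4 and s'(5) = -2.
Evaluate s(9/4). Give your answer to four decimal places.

-1.7563

Put M_i = s'' at the i-th knot. Here h = (1, 1, 1) and Δ = (7, 4, -10), so the interior equations h_(i-1)·M_(i-1) + 2(h_(i-1)+h_i)·M_i + h_i·M_(i+1) = 6(Δ_i − Δ_(i-1)) read
  1·M_0 + 4·M_1 + 1·M_2 = 6(Δ_1 - Δ_0) = -18
  1·M_1 + 4·M_2 + 1·M_3 = 6(Δ_2 - Δ_1) = -84
Clamped end conditions give two more equations: 2h_0·M_0 + h_0·M_1 = 6(Δ_0 - s'(2)) = 18 and h_2·M_2 + 2h_2·M_3 = 6(s'(5) - Δ_2) = 48.
Forward elimination and back-substitution give M_0 = 42/5, M_1 = 6/5, M_2 = -156/5, M_3 = 198/5.
On [2, 3], s(x) = -3 + 4·(x - 2) + 21/5·(x - 2)² - 6/5·(x - 2)³.
With (x - 2) = 1/4: s(9/4) = -281/160.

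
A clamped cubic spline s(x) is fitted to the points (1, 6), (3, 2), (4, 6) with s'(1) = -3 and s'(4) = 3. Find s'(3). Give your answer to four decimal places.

Let M_i = s''(x_i). Step sizes h_i = 2, 1; slopes of the chords Δ_i = (y_(i+1) - y_i)/h_i = -2, 4.
  2·M_0 + 6·M_1 + 1·M_2 = 6(Δ_1 - Δ_0) = 36
Clamped end conditions give two more equations: 2h_0·M_0 + h_0·M_1 = 6(Δ_0 - s'(1)) = 6 and h_1·M_1 + 2h_1·M_2 = 6(s'(4) - Δ_1) = -6.
Forward elimination and back-substitution give M_0 = -5/2, M_1 = 8, M_2 = -7.
On [3, 4], s'(x) = b_1 + 2c_1·(x - 3) + 3d_1·(x - 3)² with b_1 = Δ_1 - h_1(2M_1 + M_2)/6 = 5/2, c_1 = M_1/2 = 4, d_1 = (M_2 - M_1)/(6h_1) = -5/2. So s'(3) = 5/2.

2.5000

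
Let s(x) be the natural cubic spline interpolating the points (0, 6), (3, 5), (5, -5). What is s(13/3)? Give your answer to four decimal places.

-1.1136

Let M_i = s''(x_i). Step sizes h_i = 3, 2; slopes of the chords Δ_i = (y_(i+1) - y_i)/h_i = -1/3, -5.
  3·M_0 + 10·M_1 + 2·M_2 = 6(Δ_1 - Δ_0) = -28
Natural end conditions: M_0 = M_2 = 0.
Solving: M_0 = 0, M_1 = -14/5, M_2 = 0.
On [3, 5], s(x) = 5 - 47/15·(x - 3) - 7/5·(x - 3)² + 7/30·(x - 3)³.
With (x - 3) = 4/3: s(13/3) = -451/405.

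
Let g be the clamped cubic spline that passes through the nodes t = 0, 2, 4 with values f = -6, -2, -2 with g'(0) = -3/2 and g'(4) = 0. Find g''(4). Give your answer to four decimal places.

With m_i denoting the second derivative at x_i, h_i = 2, 2, and Δ_i = (y_(i+1) − y_i)/h_i = 2, 0:
  2·m_0 + 8·m_1 + 2·m_2 = 6(Δ_1 - Δ_0) = -12
Clamped end conditions give two more equations: 2h_0·m_0 + h_0·m_1 = 6(Δ_0 - g'(0)) = 21 and h_1·m_1 + 2h_1·m_2 = 6(g'(4) - Δ_1) = 0.
Hence m_0 = 57/8, m_1 = -15/4, m_2 = 15/8.

1.8750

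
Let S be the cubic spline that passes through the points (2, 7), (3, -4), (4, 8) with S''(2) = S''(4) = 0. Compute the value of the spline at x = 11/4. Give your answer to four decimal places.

Put σ_i = S'' at the i-th knot. Here h = (1, 1) and Δ = (-11, 12), so the interior equations h_(i-1)·σ_(i-1) + 2(h_(i-1)+h_i)·σ_i + h_i·σ_(i+1) = 6(Δ_i − Δ_(i-1)) read
  1·σ_0 + 4·σ_1 + 1·σ_2 = 6(Δ_1 - Δ_0) = 138
Natural end conditions: σ_0 = σ_2 = 0.
Forward elimination and back-substitution give σ_0 = 0, σ_1 = 69/2, σ_2 = 0.
On [2, 3], S(x) = 7 - 67/4·(x - 2) + 0·(x - 2)² + 23/4·(x - 2)³.
With (x - 2) = 3/4: S(11/4) = -803/256.

-3.1367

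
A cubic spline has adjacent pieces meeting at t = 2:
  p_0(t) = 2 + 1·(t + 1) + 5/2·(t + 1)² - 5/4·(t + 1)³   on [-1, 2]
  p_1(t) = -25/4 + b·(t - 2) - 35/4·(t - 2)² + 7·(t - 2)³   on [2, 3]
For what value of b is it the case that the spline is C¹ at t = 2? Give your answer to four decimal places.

-17.7500

p_0'(t) = 1 + 5·(t + 1) - 15/4·(t + 1)², so p_0'(2) = -71/4. On the right, p_1'(2) = b, so b = -71/4.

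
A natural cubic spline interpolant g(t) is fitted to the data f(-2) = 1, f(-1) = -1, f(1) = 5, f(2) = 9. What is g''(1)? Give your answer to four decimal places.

-0.7500

Let σ_i = g''(x_i). Step sizes h_i = 1, 2, 1; slopes of the chords Δ_i = (y_(i+1) - y_i)/h_i = -2, 3, 4.
  1·σ_0 + 6·σ_1 + 2·σ_2 = 6(Δ_1 - Δ_0) = 30
  2·σ_1 + 6·σ_2 + 1·σ_3 = 6(Δ_2 - Δ_1) = 6
Natural end conditions: σ_0 = σ_3 = 0.
Hence σ_0 = 0, σ_1 = 21/4, σ_2 = -3/4, σ_3 = 0.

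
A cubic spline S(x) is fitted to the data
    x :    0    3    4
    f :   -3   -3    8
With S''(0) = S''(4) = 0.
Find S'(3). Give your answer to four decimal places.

Let M_i = S''(x_i). Step sizes h_i = 3, 1; slopes of the chords Δ_i = (y_(i+1) - y_i)/h_i = 0, 11.
  3·M_0 + 8·M_1 + 1·M_2 = 6(Δ_1 - Δ_0) = 66
Natural end conditions: M_0 = M_2 = 0.
Solving the tridiagonal system: M_0 = 0, M_1 = 33/4, M_2 = 0.
On [3, 4], S'(x) = b_1 + 2c_1·(x - 3) + 3d_1·(x - 3)² with b_1 = Δ_1 - h_1(2M_1 + M_2)/6 = 33/4, c_1 = M_1/2 = 33/8, d_1 = (M_2 - M_1)/(6h_1) = -11/8. So S'(3) = 33/4.

8.2500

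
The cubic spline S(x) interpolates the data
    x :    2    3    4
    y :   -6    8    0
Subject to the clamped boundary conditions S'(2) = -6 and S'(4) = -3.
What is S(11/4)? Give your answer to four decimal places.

4.5820

Put σ_i = S'' at the i-th knot. Here h = (1, 1) and Δ = (14, -8), so the interior equations h_(i-1)·σ_(i-1) + 2(h_(i-1)+h_i)·σ_i + h_i·σ_(i+1) = 6(Δ_i − Δ_(i-1)) read
  1·σ_0 + 4·σ_1 + 1·σ_2 = 6(Δ_1 - Δ_0) = -132
Clamped end conditions give two more equations: 2h_0·σ_0 + h_0·σ_1 = 6(Δ_0 - S'(2)) = 120 and h_1·σ_1 + 2h_1·σ_2 = 6(S'(4) - Δ_1) = 30.
Solving the tridiagonal system: σ_0 = 189/2, σ_1 = -69, σ_2 = 99/2.
On [2, 3], S(x) = -6 - 6·(x - 2) + 189/4·(x - 2)² - 109/4·(x - 2)³.
With (x - 2) = 3/4: S(11/4) = 1173/256.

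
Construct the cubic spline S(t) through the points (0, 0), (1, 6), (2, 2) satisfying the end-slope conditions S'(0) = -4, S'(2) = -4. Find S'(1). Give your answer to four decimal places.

3.5000

Let σ_i = S''(x_i). Step sizes h_i = 1, 1; slopes of the chords Δ_i = (y_(i+1) - y_i)/h_i = 6, -4.
  1·σ_0 + 4·σ_1 + 1·σ_2 = 6(Δ_1 - Δ_0) = -60
Clamped end conditions give two more equations: 2h_0·σ_0 + h_0·σ_1 = 6(Δ_0 - S'(0)) = 60 and h_1·σ_1 + 2h_1·σ_2 = 6(S'(2) - Δ_1) = 0.
Forward elimination and back-substitution give σ_0 = 45, σ_1 = -30, σ_2 = 15.
On [1, 2], S'(t) = b_1 + 2c_1·(t - 1) + 3d_1·(t - 1)² with b_1 = Δ_1 - h_1(2σ_1 + σ_2)/6 = 7/2, c_1 = σ_1/2 = -15, d_1 = (σ_2 - σ_1)/(6h_1) = 15/2. So S'(1) = 7/2.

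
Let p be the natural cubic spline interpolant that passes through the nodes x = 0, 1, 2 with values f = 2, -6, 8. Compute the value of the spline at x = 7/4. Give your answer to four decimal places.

3.2109

With M_i denoting the second derivative at x_i, h_i = 1, 1, and Δ_i = (y_(i+1) − y_i)/h_i = -8, 14:
  1·M_0 + 4·M_1 + 1·M_2 = 6(Δ_1 - Δ_0) = 132
Natural end conditions: M_0 = M_2 = 0.
Solving: M_0 = 0, M_1 = 33, M_2 = 0.
On [1, 2], p(x) = -6 + 3·(x - 1) + 33/2·(x - 1)² - 11/2·(x - 1)³.
With (x - 1) = 3/4: p(7/4) = 411/128.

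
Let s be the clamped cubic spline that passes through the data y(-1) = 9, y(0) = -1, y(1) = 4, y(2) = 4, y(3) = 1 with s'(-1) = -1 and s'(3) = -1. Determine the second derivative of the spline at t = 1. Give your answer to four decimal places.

Put M_i = s'' at the i-th knot. Here h = (1, 1, 1, 1) and Δ = (-10, 5, 0, -3), so the interior equations h_(i-1)·M_(i-1) + 2(h_(i-1)+h_i)·M_i + h_i·M_(i+1) = 6(Δ_i − Δ_(i-1)) read
  1·M_0 + 4·M_1 + 1·M_2 = 6(Δ_1 - Δ_0) = 90
  1·M_1 + 4·M_2 + 1·M_3 = 6(Δ_2 - Δ_1) = -30
  1·M_2 + 4·M_3 + 1·M_4 = 6(Δ_3 - Δ_2) = -18
Clamped end conditions give two more equations: 2h_0·M_0 + h_0·M_1 = 6(Δ_0 - s'(-1)) = -54 and h_3·M_3 + 2h_3·M_4 = 6(s'(3) - Δ_3) = 12.
Forward elimination and back-substitution give M_0 = -645/14, M_1 = 267/7, M_2 = -33/2, M_3 = -15/7, M_4 = 99/14.

-16.5000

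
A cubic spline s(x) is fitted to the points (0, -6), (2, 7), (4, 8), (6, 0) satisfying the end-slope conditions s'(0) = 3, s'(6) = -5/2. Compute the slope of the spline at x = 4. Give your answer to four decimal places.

With σ_i denoting the second derivative at x_i, h_i = 2, 2, 2, and Δ_i = (y_(i+1) − y_i)/h_i = 13/2, 1/2, -4:
  2·σ_0 + 8·σ_1 + 2·σ_2 = 6(Δ_1 - Δ_0) = -36
  2·σ_1 + 8·σ_2 + 2·σ_3 = 6(Δ_2 - Δ_1) = -27
Clamped end conditions give two more equations: 2h_0·σ_0 + h_0·σ_1 = 6(Δ_0 - s'(0)) = 21 and h_2·σ_2 + 2h_2·σ_3 = 6(s'(6) - Δ_2) = 9.
Solving: σ_0 = 49/6, σ_1 = -35/6, σ_2 = -17/6, σ_3 = 11/3.
On [4, 6], s'(x) = b_2 + 2c_2·(x - 4) + 3d_2·(x - 4)² with b_2 = Δ_2 - h_2(2σ_2 + σ_3)/6 = -10/3, c_2 = σ_2/2 = -17/12, d_2 = (σ_3 - σ_2)/(6h_2) = 13/24. So s'(4) = -10/3.

-3.3333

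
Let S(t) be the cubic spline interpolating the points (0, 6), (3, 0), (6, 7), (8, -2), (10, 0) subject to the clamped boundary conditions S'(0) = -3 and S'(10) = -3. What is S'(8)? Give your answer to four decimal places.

-1.2214

With σ_i denoting the second derivative at x_i, h_i = 3, 3, 2, 2, and Δ_i = (y_(i+1) − y_i)/h_i = -2, 7/3, -9/2, 1:
  3·σ_0 + 12·σ_1 + 3·σ_2 = 6(Δ_1 - Δ_0) = 26
  3·σ_1 + 10·σ_2 + 2·σ_3 = 6(Δ_2 - Δ_1) = -41
  2·σ_2 + 8·σ_3 + 2·σ_4 = 6(Δ_3 - Δ_2) = 33
Clamped end conditions give two more equations: 2h_0·σ_0 + h_0·σ_1 = 6(Δ_0 - S'(0)) = 6 and h_3·σ_3 + 2h_3·σ_4 = 6(S'(10) - Δ_3) = -24.
Solving: σ_0 = -463/420, σ_1 = 883/210, σ_2 = -141/20, σ_3 = 591/70, σ_4 = -1431/140.
On [8, 10], S'(t) = b_3 + 2c_3·(t - 8) + 3d_3·(t - 8)² with b_3 = Δ_3 - h_3(2σ_3 + σ_4)/6 = -171/140, c_3 = σ_3/2 = 591/140, d_3 = (σ_4 - σ_3)/(6h_3) = -871/560. So S'(8) = -171/140.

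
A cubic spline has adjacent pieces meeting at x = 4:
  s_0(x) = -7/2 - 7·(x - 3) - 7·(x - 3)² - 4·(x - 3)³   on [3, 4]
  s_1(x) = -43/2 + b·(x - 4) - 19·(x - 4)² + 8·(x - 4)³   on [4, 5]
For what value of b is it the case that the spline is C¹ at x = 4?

-33

s_0'(x) = -7 - 14·(x - 3) - 12·(x - 3)², so s_0'(4) = -33. On the right, s_1'(4) = b, so b = -33.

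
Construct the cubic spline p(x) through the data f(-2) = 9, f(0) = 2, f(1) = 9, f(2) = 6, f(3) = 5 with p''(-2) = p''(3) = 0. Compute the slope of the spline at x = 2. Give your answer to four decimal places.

-3.7093

Let M_i = p''(x_i). Step sizes h_i = 2, 1, 1, 1; slopes of the chords Δ_i = (y_(i+1) - y_i)/h_i = -7/2, 7, -3, -1.
  2·M_0 + 6·M_1 + 1·M_2 = 6(Δ_1 - Δ_0) = 63
  1·M_1 + 4·M_2 + 1·M_3 = 6(Δ_2 - Δ_1) = -60
  1·M_2 + 4·M_3 + 1·M_4 = 6(Δ_3 - Δ_2) = 12
Natural end conditions: M_0 = M_4 = 0.
Hence M_0 = 0, M_1 = 1197/86, M_2 = -882/43, M_3 = 699/86, M_4 = 0.
On [2, 3], p'(x) = b_3 + 2c_3·(x - 2) + 3d_3·(x - 2)² with b_3 = Δ_3 - h_3(2M_3 + M_4)/6 = -319/86, c_3 = M_3/2 = 699/172, d_3 = (M_4 - M_3)/(6h_3) = -233/172. So p'(2) = -319/86.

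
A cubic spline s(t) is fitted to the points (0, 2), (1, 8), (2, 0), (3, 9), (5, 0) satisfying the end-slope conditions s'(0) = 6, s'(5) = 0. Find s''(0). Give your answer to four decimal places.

With m_i denoting the second derivative at x_i, h_i = 1, 1, 1, 2, and Δ_i = (y_(i+1) − y_i)/h_i = 6, -8, 9, -9/2:
  1·m_0 + 4·m_1 + 1·m_2 = 6(Δ_1 - Δ_0) = -84
  1·m_1 + 4·m_2 + 1·m_3 = 6(Δ_2 - Δ_1) = 102
  1·m_2 + 6·m_3 + 2·m_4 = 6(Δ_3 - Δ_2) = -81
Clamped end conditions give two more equations: 2h_0·m_0 + h_0·m_1 = 6(Δ_0 - s'(0)) = 0 and h_3·m_3 + 2h_3·m_4 = 6(s'(5) - Δ_3) = 27.
Solving: m_0 = 1467/82, m_1 = -1467/41, m_2 = 3381/82, m_3 = -1113/41, m_4 = 3333/164.

17.8902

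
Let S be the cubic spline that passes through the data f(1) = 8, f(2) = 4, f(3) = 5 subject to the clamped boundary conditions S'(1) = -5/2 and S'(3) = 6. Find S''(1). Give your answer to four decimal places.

-7.7500

Write M_i for S''(x_i). With h_i = 1, 1 and divided differences Δ_i = -4, 1, the continuity of S' gives the tridiagonal system
  1·M_0 + 4·M_1 + 1·M_2 = 6(Δ_1 - Δ_0) = 30
Clamped end conditions give two more equations: 2h_0·M_0 + h_0·M_1 = 6(Δ_0 - S'(1)) = -9 and h_1·M_1 + 2h_1·M_2 = 6(S'(3) - Δ_1) = 30.
Solving: M_0 = -31/4, M_1 = 13/2, M_2 = 47/4.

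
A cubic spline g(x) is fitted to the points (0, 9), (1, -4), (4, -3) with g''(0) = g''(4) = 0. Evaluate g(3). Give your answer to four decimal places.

-7.7778

With M_i denoting the second derivative at x_i, h_i = 1, 3, and Δ_i = (y_(i+1) − y_i)/h_i = -13, 1/3:
  1·M_0 + 8·M_1 + 3·M_2 = 6(Δ_1 - Δ_0) = 80
Natural end conditions: M_0 = M_2 = 0.
Solving the tridiagonal system: M_0 = 0, M_1 = 10, M_2 = 0.
On [1, 4], g(x) = -4 - 29/3·(x - 1) + 5·(x - 1)² - 5/9·(x - 1)³.
With (x - 1) = 2: g(3) = -70/9.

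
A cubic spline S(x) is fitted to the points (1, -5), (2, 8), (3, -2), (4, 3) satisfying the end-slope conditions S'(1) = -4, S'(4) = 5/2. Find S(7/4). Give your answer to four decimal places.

With M_i denoting the second derivative at x_i, h_i = 1, 1, 1, and Δ_i = (y_(i+1) − y_i)/h_i = 13, -10, 5:
  1·M_0 + 4·M_1 + 1·M_2 = 6(Δ_1 - Δ_0) = -138
  1·M_1 + 4·M_2 + 1·M_3 = 6(Δ_2 - Δ_1) = 90
Clamped end conditions give two more equations: 2h_0·M_0 + h_0·M_1 = 6(Δ_0 - S'(1)) = 102 and h_2·M_2 + 2h_2·M_3 = 6(S'(4) - Δ_2) = -15.
Hence M_0 = 1271/15, M_1 = -1012/15, M_2 = 707/15, M_3 = -466/15.
On [1, 2], S(x) = -5 - 4·(x - 1) + 1271/30·(x - 1)² - 761/30·(x - 1)³.
With (x - 1) = 3/4: S(7/4) = 3283/640.

5.1297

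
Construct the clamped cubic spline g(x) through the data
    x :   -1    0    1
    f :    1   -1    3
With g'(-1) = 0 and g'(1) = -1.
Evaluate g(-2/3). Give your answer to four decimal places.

Write m_i for g''(x_i). With h_i = 1, 1 and divided differences Δ_i = -2, 4, the continuity of g' gives the tridiagonal system
  1·m_0 + 4·m_1 + 1·m_2 = 6(Δ_1 - Δ_0) = 36
Clamped end conditions give two more equations: 2h_0·m_0 + h_0·m_1 = 6(Δ_0 - g'(-1)) = -12 and h_1·m_1 + 2h_1·m_2 = 6(g'(1) - Δ_1) = -30.
Solving the tridiagonal system: m_0 = -31/2, m_1 = 19, m_2 = -49/2.
On [-1, 0], g(x) = 1 + 0·(x + 1) - 31/4·(x + 1)² + 23/4·(x + 1)³.
With (x + 1) = 1/3: g(-2/3) = 19/54.

0.3519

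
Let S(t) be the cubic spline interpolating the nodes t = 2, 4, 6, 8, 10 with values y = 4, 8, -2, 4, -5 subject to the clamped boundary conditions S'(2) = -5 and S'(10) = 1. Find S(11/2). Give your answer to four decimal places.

-0.2157

With M_i denoting the second derivative at x_i, h_i = 2, 2, 2, 2, and Δ_i = (y_(i+1) − y_i)/h_i = 2, -5, 3, -9/2:
  2·M_0 + 8·M_1 + 2·M_2 = 6(Δ_1 - Δ_0) = -42
  2·M_1 + 8·M_2 + 2·M_3 = 6(Δ_2 - Δ_1) = 48
  2·M_2 + 8·M_3 + 2·M_4 = 6(Δ_3 - Δ_2) = -45
Clamped end conditions give two more equations: 2h_0·M_0 + h_0·M_1 = 6(Δ_0 - S'(2)) = 42 and h_3·M_3 + 2h_3·M_4 = 6(S'(10) - Δ_3) = 33.
Hence M_0 = 1875/112, M_1 = -699/56, M_2 = 195/16, M_3 = -687/56, M_4 = 1611/112.
On [4, 6], S(t) = 8 - 83/112·(t - 4) - 699/112·(t - 4)² + 921/448·(t - 4)³.
With (t - 4) = 3/2: S(11/2) = -773/3584.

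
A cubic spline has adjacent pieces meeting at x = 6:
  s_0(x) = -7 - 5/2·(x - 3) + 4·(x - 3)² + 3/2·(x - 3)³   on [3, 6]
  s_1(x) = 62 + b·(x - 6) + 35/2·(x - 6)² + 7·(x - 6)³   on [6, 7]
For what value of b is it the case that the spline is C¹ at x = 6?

s_0'(x) = -5/2 + 8·(x - 3) + 9/2·(x - 3)², so s_0'(6) = 62. On the right, s_1'(6) = b, so b = 62.

62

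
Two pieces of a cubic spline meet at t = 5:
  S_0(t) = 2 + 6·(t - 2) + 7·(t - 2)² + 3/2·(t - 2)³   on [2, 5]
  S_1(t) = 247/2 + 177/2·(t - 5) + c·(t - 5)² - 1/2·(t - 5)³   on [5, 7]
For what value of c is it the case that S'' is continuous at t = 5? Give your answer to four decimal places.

S_0''(t) = 14 + 9·(t - 2), so S_0''(5) = 41. On the right, S_1''(5) = 2c, so c = 41/2.

20.5000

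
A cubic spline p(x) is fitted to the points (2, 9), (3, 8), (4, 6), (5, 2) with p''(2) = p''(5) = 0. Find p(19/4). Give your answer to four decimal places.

With σ_i denoting the second derivative at x_i, h_i = 1, 1, 1, and Δ_i = (y_(i+1) − y_i)/h_i = -1, -2, -4:
  1·σ_0 + 4·σ_1 + 1·σ_2 = 6(Δ_1 - Δ_0) = -6
  1·σ_1 + 4·σ_2 + 1·σ_3 = 6(Δ_2 - Δ_1) = -12
Natural end conditions: σ_0 = σ_3 = 0.
Solving the tridiagonal system: σ_0 = 0, σ_1 = -4/5, σ_2 = -14/5, σ_3 = 0.
On [4, 5], p(x) = 6 - 46/15·(x - 4) - 7/5·(x - 4)² + 7/15·(x - 4)³.
With (x - 4) = 3/4: p(19/4) = 199/64.

3.1094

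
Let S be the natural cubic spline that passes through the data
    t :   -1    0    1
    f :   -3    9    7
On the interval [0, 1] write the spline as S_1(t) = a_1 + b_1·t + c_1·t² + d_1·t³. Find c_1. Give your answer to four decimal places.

-10.5000

Let M_i = S''(x_i). Step sizes h_i = 1, 1; slopes of the chords Δ_i = (y_(i+1) - y_i)/h_i = 12, -2.
  1·M_0 + 4·M_1 + 1·M_2 = 6(Δ_1 - Δ_0) = -84
Natural end conditions: M_0 = M_2 = 0.
Hence M_0 = 0, M_1 = -21, M_2 = 0.
On [0, 1], with S_1(t) = a_1 + b_1·t + c_1·t² + d_1·t³: c_1 = M_1/2 = -21/2, d_1 = (M_2 - M_1)/(6h_1) = 7/2, b_1 = Δ_1 - h_1(2M_1 + M_2)/6 = 5.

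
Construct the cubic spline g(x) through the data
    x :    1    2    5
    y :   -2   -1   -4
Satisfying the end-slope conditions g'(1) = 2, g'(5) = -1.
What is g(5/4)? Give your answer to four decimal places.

Write m_i for g''(x_i). With h_i = 1, 3 and divided differences Δ_i = 1, -1, the continuity of g' gives the tridiagonal system
  1·m_0 + 8·m_1 + 3·m_2 = 6(Δ_1 - Δ_0) = -12
Clamped end conditions give two more equations: 2h_0·m_0 + h_0·m_1 = 6(Δ_0 - g'(1)) = -6 and h_1·m_1 + 2h_1·m_2 = 6(g'(5) - Δ_1) = 0.
Solving: m_0 = -9/4, m_1 = -3/2, m_2 = 3/4.
On [1, 2], g(x) = -2 + 2·(x - 1) - 9/8·(x - 1)² + 1/8·(x - 1)³.
With (x - 1) = 1/4: g(5/4) = -803/512.

-1.5684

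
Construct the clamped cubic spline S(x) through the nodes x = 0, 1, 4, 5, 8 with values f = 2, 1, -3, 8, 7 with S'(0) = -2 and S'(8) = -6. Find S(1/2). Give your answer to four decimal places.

1.4910

Put σ_i = S'' at the i-th knot. Here h = (1, 3, 1, 3) and Δ = (-1, -4/3, 11, -1/3), so the interior equations h_(i-1)·σ_(i-1) + 2(h_(i-1)+h_i)·σ_i + h_i·σ_(i+1) = 6(Δ_i − Δ_(i-1)) read
  1·σ_0 + 8·σ_1 + 3·σ_2 = 6(Δ_1 - Δ_0) = -2
  3·σ_1 + 8·σ_2 + 1·σ_3 = 6(Δ_2 - Δ_1) = 74
  1·σ_2 + 8·σ_3 + 3·σ_4 = 6(Δ_3 - Δ_2) = -68
Clamped end conditions give two more equations: 2h_0·σ_0 + h_0·σ_1 = 6(Δ_0 - S'(0)) = 6 and h_3·σ_3 + 2h_3·σ_4 = 6(S'(8) - Δ_3) = -34.
Hence σ_0 = 1265/216, σ_1 = -617/108, σ_2 = 2725/216, σ_3 = -1057/108, σ_4 = -167/216.
On [0, 1], S(x) = 2 - 2·x + 1265/432·x² - 833/432·x³.
With x = 1/2: S(1/2) = 5153/3456.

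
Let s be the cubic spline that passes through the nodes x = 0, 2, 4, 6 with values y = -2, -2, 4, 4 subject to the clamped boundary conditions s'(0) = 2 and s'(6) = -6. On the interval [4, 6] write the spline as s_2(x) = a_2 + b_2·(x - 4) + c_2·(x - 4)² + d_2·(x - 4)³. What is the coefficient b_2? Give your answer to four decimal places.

Put M_i = s'' at the i-th knot. Here h = (2, 2, 2) and Δ = (0, 3, 0), so the interior equations h_(i-1)·M_(i-1) + 2(h_(i-1)+h_i)·M_i + h_i·M_(i+1) = 6(Δ_i − Δ_(i-1)) read
  2·M_0 + 8·M_1 + 2·M_2 = 6(Δ_1 - Δ_0) = 18
  2·M_1 + 8·M_2 + 2·M_3 = 6(Δ_2 - Δ_1) = -18
Clamped end conditions give two more equations: 2h_0·M_0 + h_0·M_1 = 6(Δ_0 - s'(0)) = -12 and h_2·M_2 + 2h_2·M_3 = 6(s'(6) - Δ_2) = -36.
Solving the tridiagonal system: M_0 = -73/15, M_1 = 56/15, M_2 = -16/15, M_3 = -127/15.
On [4, 6], with s_2(x) = a_2 + b_2·(x - 4) + c_2·(x - 4)² + d_2·(x - 4)³: c_2 = M_2/2 = -8/15, d_2 = (M_3 - M_2)/(6h_2) = -37/60, b_2 = Δ_2 - h_2(2M_2 + M_3)/6 = 53/15.

3.5333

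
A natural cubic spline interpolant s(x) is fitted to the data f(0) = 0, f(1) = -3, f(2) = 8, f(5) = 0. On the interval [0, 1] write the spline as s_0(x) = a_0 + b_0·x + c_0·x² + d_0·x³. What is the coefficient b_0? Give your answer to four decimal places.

Let M_i = s''(x_i). Step sizes h_i = 1, 1, 3; slopes of the chords Δ_i = (y_(i+1) - y_i)/h_i = -3, 11, -8/3.
  1·M_0 + 4·M_1 + 1·M_2 = 6(Δ_1 - Δ_0) = 84
  1·M_1 + 8·M_2 + 3·M_3 = 6(Δ_2 - Δ_1) = -82
Natural end conditions: M_0 = M_3 = 0.
Solving: M_0 = 0, M_1 = 754/31, M_2 = -412/31, M_3 = 0.
On [0, 1], with s_0(x) = a_0 + b_0·x + c_0·x² + d_0·x³: c_0 = M_0/2 = 0, d_0 = (M_1 - M_0)/(6h_0) = 377/93, b_0 = Δ_0 - h_0(2M_0 + M_1)/6 = -656/93.

-7.0538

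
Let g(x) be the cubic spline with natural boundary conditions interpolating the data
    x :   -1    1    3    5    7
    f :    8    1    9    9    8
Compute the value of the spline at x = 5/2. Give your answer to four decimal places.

With M_i denoting the second derivative at x_i, h_i = 2, 2, 2, 2, and Δ_i = (y_(i+1) − y_i)/h_i = -7/2, 4, 0, -1/2:
  2·M_0 + 8·M_1 + 2·M_2 = 6(Δ_1 - Δ_0) = 45
  2·M_1 + 8·M_2 + 2·M_3 = 6(Δ_2 - Δ_1) = -24
  2·M_2 + 8·M_3 + 2·M_4 = 6(Δ_3 - Δ_2) = -3
Natural end conditions: M_0 = M_4 = 0.
Forward elimination and back-substitution give M_0 = 0, M_1 = 48/7, M_2 = -69/14, M_3 = 6/7, M_4 = 0.
On [1, 3], g(x) = 1 + 15/14·(x - 1) + 24/7·(x - 1)² - 55/56·(x - 1)³.
With (x - 1) = 3/2: g(5/2) = 3139/448.

7.0067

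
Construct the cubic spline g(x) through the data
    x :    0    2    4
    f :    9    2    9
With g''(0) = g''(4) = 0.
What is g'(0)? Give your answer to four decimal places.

-5.2500

Put M_i = g'' at the i-th knot. Here h = (2, 2) and Δ = (-7/2, 7/2), so the interior equations h_(i-1)·M_(i-1) + 2(h_(i-1)+h_i)·M_i + h_i·M_(i+1) = 6(Δ_i − Δ_(i-1)) read
  2·M_0 + 8·M_1 + 2·M_2 = 6(Δ_1 - Δ_0) = 42
Natural end conditions: M_0 = M_2 = 0.
Solving the tridiagonal system: M_0 = 0, M_1 = 21/4, M_2 = 0.
On [0, 2], g'(x) = b_0 + 2c_0·x + 3d_0·x² with b_0 = Δ_0 - h_0(2M_0 + M_1)/6 = -21/4, c_0 = M_0/2 = 0, d_0 = (M_1 - M_0)/(6h_0) = 7/16. So g'(0) = -21/4.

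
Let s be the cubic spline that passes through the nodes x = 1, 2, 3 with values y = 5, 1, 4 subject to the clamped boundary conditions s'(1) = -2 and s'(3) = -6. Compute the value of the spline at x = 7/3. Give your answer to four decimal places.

2.4074

Put M_i = s'' at the i-th knot. Here h = (1, 1) and Δ = (-4, 3), so the interior equations h_(i-1)·M_(i-1) + 2(h_(i-1)+h_i)·M_i + h_i·M_(i+1) = 6(Δ_i − Δ_(i-1)) read
  1·M_0 + 4·M_1 + 1·M_2 = 6(Δ_1 - Δ_0) = 42
Clamped end conditions give two more equations: 2h_0·M_0 + h_0·M_1 = 6(Δ_0 - s'(1)) = -12 and h_1·M_1 + 2h_1·M_2 = 6(s'(3) - Δ_1) = -54.
Forward elimination and back-substitution give M_0 = -37/2, M_1 = 25, M_2 = -79/2.
On [2, 3], s(x) = 1 + 5/4·(x - 2) + 25/2·(x - 2)² - 43/4·(x - 2)³.
With (x - 2) = 1/3: s(7/3) = 65/27.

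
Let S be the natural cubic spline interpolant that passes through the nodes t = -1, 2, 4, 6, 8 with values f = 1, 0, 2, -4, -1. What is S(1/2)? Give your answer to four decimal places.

-0.4626

Write M_i for S''(x_i). With h_i = 3, 2, 2, 2 and divided differences Δ_i = -1/3, 1, -3, 3/2, the continuity of S' gives the tridiagonal system
  3·M_0 + 10·M_1 + 2·M_2 = 6(Δ_1 - Δ_0) = 8
  2·M_1 + 8·M_2 + 2·M_3 = 6(Δ_2 - Δ_1) = -24
  2·M_2 + 8·M_3 + 2·M_4 = 6(Δ_3 - Δ_2) = 27
Natural end conditions: M_0 = M_4 = 0.
Forward elimination and back-substitution give M_0 = 0, M_1 = 243/142, M_2 = -647/142, M_3 = 641/142, M_4 = 0.
On [-1, 2], S(t) = 1 - 1013/852·(t + 1) + 0·(t + 1)² + 27/284·(t + 1)³.
With (t + 1) = 3/2: S(1/2) = -1051/2272.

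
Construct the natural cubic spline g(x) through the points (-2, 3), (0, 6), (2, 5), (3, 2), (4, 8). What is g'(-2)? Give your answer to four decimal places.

Write m_i for g''(x_i). With h_i = 2, 2, 1, 1 and divided differences Δ_i = 3/2, -1/2, -3, 6, the continuity of g' gives the tridiagonal system
  2·m_0 + 8·m_1 + 2·m_2 = 6(Δ_1 - Δ_0) = -12
  2·m_1 + 6·m_2 + 1·m_3 = 6(Δ_2 - Δ_1) = -15
  1·m_2 + 4·m_3 + 1·m_4 = 6(Δ_3 - Δ_2) = 54
Natural end conditions: m_0 = m_4 = 0.
Solving the tridiagonal system: m_0 = 0, m_1 = -2/7, m_2 = -34/7, m_3 = 103/7, m_4 = 0.
On [-2, 0], g'(x) = b_0 + 2c_0·(x + 2) + 3d_0·(x + 2)² with b_0 = Δ_0 - h_0(2m_0 + m_1)/6 = 67/42, c_0 = m_0/2 = 0, d_0 = (m_1 - m_0)/(6h_0) = -1/42. So g'(-2) = 67/42.

1.5952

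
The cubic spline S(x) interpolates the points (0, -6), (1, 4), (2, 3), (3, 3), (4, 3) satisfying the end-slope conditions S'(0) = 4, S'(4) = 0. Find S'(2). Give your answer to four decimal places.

-2.5000

Put M_i = S'' at the i-th knot. Here h = (1, 1, 1, 1) and Δ = (10, -1, 0, 0), so the interior equations h_(i-1)·M_(i-1) + 2(h_(i-1)+h_i)·M_i + h_i·M_(i+1) = 6(Δ_i − Δ_(i-1)) read
  1·M_0 + 4·M_1 + 1·M_2 = 6(Δ_1 - Δ_0) = -66
  1·M_1 + 4·M_2 + 1·M_3 = 6(Δ_2 - Δ_1) = 6
  1·M_2 + 4·M_3 + 1·M_4 = 6(Δ_3 - Δ_2) = 0
Clamped end conditions give two more equations: 2h_0·M_0 + h_0·M_1 = 6(Δ_0 - S'(0)) = 36 and h_3·M_3 + 2h_3·M_4 = 6(S'(4) - Δ_3) = 0.
Solving the tridiagonal system: M_0 = 125/4, M_1 = -53/2, M_2 = 35/4, M_3 = -5/2, M_4 = 5/4.
On [2, 3], S'(x) = b_2 + 2c_2·(x - 2) + 3d_2·(x - 2)² with b_2 = Δ_2 - h_2(2M_2 + M_3)/6 = -5/2, c_2 = M_2/2 = 35/8, d_2 = (M_3 - M_2)/(6h_2) = -15/8. So S'(2) = -5/2.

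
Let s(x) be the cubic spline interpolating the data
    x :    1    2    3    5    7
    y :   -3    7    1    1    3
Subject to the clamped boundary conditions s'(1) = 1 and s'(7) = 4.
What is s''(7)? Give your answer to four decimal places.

Let M_i = s''(x_i). Step sizes h_i = 1, 1, 2, 2; slopes of the chords Δ_i = (y_(i+1) - y_i)/h_i = 10, -6, 0, 1.
  1·M_0 + 4·M_1 + 1·M_2 = 6(Δ_1 - Δ_0) = -96
  1·M_1 + 6·M_2 + 2·M_3 = 6(Δ_2 - Δ_1) = 36
  2·M_2 + 8·M_3 + 2·M_4 = 6(Δ_3 - Δ_2) = 6
Clamped end conditions give two more equations: 2h_0·M_0 + h_0·M_1 = 6(Δ_0 - s'(1)) = 54 and h_3·M_3 + 2h_3·M_4 = 6(s'(7) - Δ_3) = 18.
Solving: M_0 = 326/7, M_1 = -274/7, M_2 = 14, M_3 = -31/7, M_4 = 47/7.

6.7143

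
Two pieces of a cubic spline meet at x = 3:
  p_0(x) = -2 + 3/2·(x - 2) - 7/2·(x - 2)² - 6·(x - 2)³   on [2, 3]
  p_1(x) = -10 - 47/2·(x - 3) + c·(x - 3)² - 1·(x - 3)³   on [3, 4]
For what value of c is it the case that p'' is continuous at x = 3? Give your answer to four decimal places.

-21.5000

p_0''(x) = -7 - 36·(x - 2), so p_0''(3) = -43. On the right, p_1''(3) = 2c, so c = -43/2.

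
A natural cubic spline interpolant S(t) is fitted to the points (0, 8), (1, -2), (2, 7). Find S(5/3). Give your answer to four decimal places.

2.5926

With M_i denoting the second derivative at x_i, h_i = 1, 1, and Δ_i = (y_(i+1) − y_i)/h_i = -10, 9:
  1·M_0 + 4·M_1 + 1·M_2 = 6(Δ_1 - Δ_0) = 114
Natural end conditions: M_0 = M_2 = 0.
Forward elimination and back-substitution give M_0 = 0, M_1 = 57/2, M_2 = 0.
On [1, 2], S(t) = -2 - 1/2·(t - 1) + 57/4·(t - 1)² - 19/4·(t - 1)³.
With (t - 1) = 2/3: S(5/3) = 70/27.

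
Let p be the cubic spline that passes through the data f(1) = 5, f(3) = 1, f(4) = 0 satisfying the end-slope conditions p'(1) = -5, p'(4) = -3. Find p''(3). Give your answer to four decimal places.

Write M_i for p''(x_i). With h_i = 2, 1 and divided differences Δ_i = -2, -1, the continuity of p' gives the tridiagonal system
  2·M_0 + 6·M_1 + 1·M_2 = 6(Δ_1 - Δ_0) = 6
Clamped end conditions give two more equations: 2h_0·M_0 + h_0·M_1 = 6(Δ_0 - p'(1)) = 18 and h_1·M_1 + 2h_1·M_2 = 6(p'(4) - Δ_1) = -12.
Hence M_0 = 25/6, M_1 = 2/3, M_2 = -19/3.

0.6667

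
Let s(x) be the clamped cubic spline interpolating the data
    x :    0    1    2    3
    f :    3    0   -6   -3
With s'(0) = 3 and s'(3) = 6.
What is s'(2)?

With M_i denoting the second derivative at x_i, h_i = 1, 1, 1, and Δ_i = (y_(i+1) − y_i)/h_i = -3, -6, 3:
  1·M_0 + 4·M_1 + 1·M_2 = 6(Δ_1 - Δ_0) = -18
  1·M_1 + 4·M_2 + 1·M_3 = 6(Δ_2 - Δ_1) = 54
Clamped end conditions give two more equations: 2h_0·M_0 + h_0·M_1 = 6(Δ_0 - s'(0)) = -36 and h_2·M_2 + 2h_2·M_3 = 6(s'(3) - Δ_2) = 18.
Hence M_0 = -16, M_1 = -4, M_2 = 14, M_3 = 2.
On [2, 3], s'(x) = b_2 + 2c_2·(x - 2) + 3d_2·(x - 2)² with b_2 = Δ_2 - h_2(2M_2 + M_3)/6 = -2, c_2 = M_2/2 = 7, d_2 = (M_3 - M_2)/(6h_2) = -2. So s'(2) = -2.

-2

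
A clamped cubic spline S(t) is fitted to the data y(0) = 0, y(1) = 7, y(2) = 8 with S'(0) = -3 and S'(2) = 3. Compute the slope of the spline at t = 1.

With M_i denoting the second derivative at x_i, h_i = 1, 1, and Δ_i = (y_(i+1) − y_i)/h_i = 7, 1:
  1·M_0 + 4·M_1 + 1·M_2 = 6(Δ_1 - Δ_0) = -36
Clamped end conditions give two more equations: 2h_0·M_0 + h_0·M_1 = 6(Δ_0 - S'(0)) = 60 and h_1·M_1 + 2h_1·M_2 = 6(S'(2) - Δ_1) = 12.
Hence M_0 = 42, M_1 = -24, M_2 = 18.
On [1, 2], S'(t) = b_1 + 2c_1·(t - 1) + 3d_1·(t - 1)² with b_1 = Δ_1 - h_1(2M_1 + M_2)/6 = 6, c_1 = M_1/2 = -12, d_1 = (M_2 - M_1)/(6h_1) = 7. So S'(1) = 6.

6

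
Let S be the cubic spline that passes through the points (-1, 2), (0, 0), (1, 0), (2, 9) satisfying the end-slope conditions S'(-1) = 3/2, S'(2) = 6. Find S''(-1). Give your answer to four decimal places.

With σ_i denoting the second derivative at x_i, h_i = 1, 1, 1, and Δ_i = (y_(i+1) − y_i)/h_i = -2, 0, 9:
  1·σ_0 + 4·σ_1 + 1·σ_2 = 6(Δ_1 - Δ_0) = 12
  1·σ_1 + 4·σ_2 + 1·σ_3 = 6(Δ_2 - Δ_1) = 54
Clamped end conditions give two more equations: 2h_0·σ_0 + h_0·σ_1 = 6(Δ_0 - S'(-1)) = -21 and h_2·σ_2 + 2h_2·σ_3 = 6(S'(2) - Δ_2) = -18.
Solving: σ_0 = -56/5, σ_1 = 7/5, σ_2 = 88/5, σ_3 = -89/5.

-11.2000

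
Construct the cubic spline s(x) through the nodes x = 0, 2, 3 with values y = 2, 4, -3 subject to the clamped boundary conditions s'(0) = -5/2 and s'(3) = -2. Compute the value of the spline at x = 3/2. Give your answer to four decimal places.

4.9766

Let M_i = s''(x_i). Step sizes h_i = 2, 1; slopes of the chords Δ_i = (y_(i+1) - y_i)/h_i = 1, -7.
  2·M_0 + 6·M_1 + 1·M_2 = 6(Δ_1 - Δ_0) = -48
Clamped end conditions give two more equations: 2h_0·M_0 + h_0·M_1 = 6(Δ_0 - s'(0)) = 21 and h_1·M_1 + 2h_1·M_2 = 6(s'(3) - Δ_1) = 30.
Hence M_0 = 161/12, M_1 = -49/3, M_2 = 139/6.
On [0, 2], s(x) = 2 - 5/2·x + 161/24·x² - 119/48·x³.
With x = 3/2: s(3/2) = 637/128.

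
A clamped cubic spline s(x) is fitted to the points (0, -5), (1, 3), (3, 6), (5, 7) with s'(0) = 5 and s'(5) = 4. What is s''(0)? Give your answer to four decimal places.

13.3913

Let M_i = s''(x_i). Step sizes h_i = 1, 2, 2; slopes of the chords Δ_i = (y_(i+1) - y_i)/h_i = 8, 3/2, 1/2.
  1·M_0 + 6·M_1 + 2·M_2 = 6(Δ_1 - Δ_0) = -39
  2·M_1 + 8·M_2 + 2·M_3 = 6(Δ_2 - Δ_1) = -6
Clamped end conditions give two more equations: 2h_0·M_0 + h_0·M_1 = 6(Δ_0 - s'(0)) = 18 and h_2·M_2 + 2h_2·M_3 = 6(s'(5) - Δ_2) = 21.
Solving: M_0 = 308/23, M_1 = -202/23, M_2 = 7/46, M_3 = 119/23.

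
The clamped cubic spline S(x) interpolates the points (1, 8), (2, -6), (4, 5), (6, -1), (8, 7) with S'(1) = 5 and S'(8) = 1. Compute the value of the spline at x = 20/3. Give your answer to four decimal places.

Let M_i = S''(x_i). Step sizes h_i = 1, 2, 2, 2; slopes of the chords Δ_i = (y_(i+1) - y_i)/h_i = -14, 11/2, -3, 4.
  1·M_0 + 6·M_1 + 2·M_2 = 6(Δ_1 - Δ_0) = 117
  2·M_1 + 8·M_2 + 2·M_3 = 6(Δ_2 - Δ_1) = -51
  2·M_2 + 8·M_3 + 2·M_4 = 6(Δ_3 - Δ_2) = 42
Clamped end conditions give two more equations: 2h_0·M_0 + h_0·M_1 = 6(Δ_0 - S'(1)) = -114 and h_3·M_3 + 2h_3·M_4 = 6(S'(8) - Δ_3) = -18.
Solving: M_0 = -6563/86, M_1 = 1661/43, M_2 = -3307/172, M_3 = 1099/86, M_4 = -1873/172.
On [6, 8], S(x) = -1 - 153/172·(x - 6) + 1099/172·(x - 6)² - 1357/688·(x - 6)³.
With (x - 6) = 2/3: S(20/3) = 769/1161.

0.6624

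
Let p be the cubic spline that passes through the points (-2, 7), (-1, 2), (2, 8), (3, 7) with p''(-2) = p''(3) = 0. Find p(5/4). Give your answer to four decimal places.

6.4233

Let σ_i = p''(x_i). Step sizes h_i = 1, 3, 1; slopes of the chords Δ_i = (y_(i+1) - y_i)/h_i = -5, 2, -1.
  1·σ_0 + 8·σ_1 + 3·σ_2 = 6(Δ_1 - Δ_0) = 42
  3·σ_1 + 8·σ_2 + 1·σ_3 = 6(Δ_2 - Δ_1) = -18
Natural end conditions: σ_0 = σ_3 = 0.
Hence σ_0 = 0, σ_1 = 78/11, σ_2 = -54/11, σ_3 = 0.
On [-1, 2], p(x) = 2 - 29/11·(x + 1) + 39/11·(x + 1)² - 2/3·(x + 1)³.
With (x + 1) = 9/4: p(5/4) = 2261/352.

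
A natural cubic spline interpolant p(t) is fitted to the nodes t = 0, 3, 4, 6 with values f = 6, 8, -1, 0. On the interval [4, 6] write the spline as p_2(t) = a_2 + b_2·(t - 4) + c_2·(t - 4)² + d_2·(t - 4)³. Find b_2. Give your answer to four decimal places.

Let M_i = p''(x_i). Step sizes h_i = 3, 1, 2; slopes of the chords Δ_i = (y_(i+1) - y_i)/h_i = 2/3, -9, 1/2.
  3·M_0 + 8·M_1 + 1·M_2 = 6(Δ_1 - Δ_0) = -58
  1·M_1 + 6·M_2 + 2·M_3 = 6(Δ_2 - Δ_1) = 57
Natural end conditions: M_0 = M_3 = 0.
Hence M_0 = 0, M_1 = -405/47, M_2 = 514/47, M_3 = 0.
On [4, 6], with p_2(t) = a_2 + b_2·(t - 4) + c_2·(t - 4)² + d_2·(t - 4)³: c_2 = M_2/2 = 257/47, d_2 = (M_3 - M_2)/(6h_2) = -257/282, b_2 = Δ_2 - h_2(2M_2 + M_3)/6 = -1915/282.

-6.7908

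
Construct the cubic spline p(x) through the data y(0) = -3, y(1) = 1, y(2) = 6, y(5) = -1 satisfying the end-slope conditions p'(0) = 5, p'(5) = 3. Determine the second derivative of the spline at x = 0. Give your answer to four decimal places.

-5.7241

Put M_i = p'' at the i-th knot. Here h = (1, 1, 3) and Δ = (4, 5, -7/3), so the interior equations h_(i-1)·M_(i-1) + 2(h_(i-1)+h_i)·M_i + h_i·M_(i+1) = 6(Δ_i − Δ_(i-1)) read
  1·M_0 + 4·M_1 + 1·M_2 = 6(Δ_1 - Δ_0) = 6
  1·M_1 + 8·M_2 + 3·M_3 = 6(Δ_2 - Δ_1) = -44
Clamped end conditions give two more equations: 2h_0·M_0 + h_0·M_1 = 6(Δ_0 - p'(0)) = -6 and h_2·M_2 + 2h_2·M_3 = 6(p'(5) - Δ_2) = 32.
Solving the tridiagonal system: M_0 = -166/29, M_1 = 158/29, M_2 = -292/29, M_3 = 902/87.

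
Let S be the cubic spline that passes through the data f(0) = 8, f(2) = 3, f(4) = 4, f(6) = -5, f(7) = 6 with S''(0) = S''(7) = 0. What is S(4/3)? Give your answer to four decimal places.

With σ_i denoting the second derivative at x_i, h_i = 2, 2, 2, 1, and Δ_i = (y_(i+1) − y_i)/h_i = -5/2, 1/2, -9/2, 11:
  2·σ_0 + 8·σ_1 + 2·σ_2 = 6(Δ_1 - Δ_0) = 18
  2·σ_1 + 8·σ_2 + 2·σ_3 = 6(Δ_2 - Δ_1) = -30
  2·σ_2 + 6·σ_3 + 1·σ_4 = 6(Δ_3 - Δ_2) = 93
Natural end conditions: σ_0 = σ_4 = 0.
Solving: σ_0 = 0, σ_1 = 381/82, σ_2 = -393/41, σ_3 = 1533/82, σ_4 = 0.
On [0, 2], S(t) = 8 - 166/41·t + 0·t² + 127/328·t³.
With t = 4/3: S(4/3) = 3896/1107.

3.5194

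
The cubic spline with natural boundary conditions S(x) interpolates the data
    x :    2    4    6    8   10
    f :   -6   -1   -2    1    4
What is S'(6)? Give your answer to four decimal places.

0.1250

Put M_i = S'' at the i-th knot. Here h = (2, 2, 2, 2) and Δ = (5/2, -1/2, 3/2, 3/2), so the interior equations h_(i-1)·M_(i-1) + 2(h_(i-1)+h_i)·M_i + h_i·M_(i+1) = 6(Δ_i − Δ_(i-1)) read
  2·M_0 + 8·M_1 + 2·M_2 = 6(Δ_1 - Δ_0) = -18
  2·M_1 + 8·M_2 + 2·M_3 = 6(Δ_2 - Δ_1) = 12
  2·M_2 + 8·M_3 + 2·M_4 = 6(Δ_3 - Δ_2) = 0
Natural end conditions: M_0 = M_4 = 0.
Solving: M_0 = 0, M_1 = -159/56, M_2 = 33/14, M_3 = -33/56, M_4 = 0.
On [6, 8], S'(x) = b_2 + 2c_2·(x - 6) + 3d_2·(x - 6)² with b_2 = Δ_2 - h_2(2M_2 + M_3)/6 = 1/8, c_2 = M_2/2 = 33/28, d_2 = (M_3 - M_2)/(6h_2) = -55/224. So S'(6) = 1/8.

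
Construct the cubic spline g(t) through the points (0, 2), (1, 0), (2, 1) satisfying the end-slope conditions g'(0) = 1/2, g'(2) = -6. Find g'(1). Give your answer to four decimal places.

0.6250

With m_i denoting the second derivative at x_i, h_i = 1, 1, and Δ_i = (y_(i+1) − y_i)/h_i = -2, 1:
  1·m_0 + 4·m_1 + 1·m_2 = 6(Δ_1 - Δ_0) = 18
Clamped end conditions give two more equations: 2h_0·m_0 + h_0·m_1 = 6(Δ_0 - g'(0)) = -15 and h_1·m_1 + 2h_1·m_2 = 6(g'(2) - Δ_1) = -42.
Solving the tridiagonal system: m_0 = -61/4, m_1 = 31/2, m_2 = -115/4.
On [1, 2], g'(t) = b_1 + 2c_1·(t - 1) + 3d_1·(t - 1)² with b_1 = Δ_1 - h_1(2m_1 + m_2)/6 = 5/8, c_1 = m_1/2 = 31/4, d_1 = (m_2 - m_1)/(6h_1) = -59/8. So g'(1) = 5/8.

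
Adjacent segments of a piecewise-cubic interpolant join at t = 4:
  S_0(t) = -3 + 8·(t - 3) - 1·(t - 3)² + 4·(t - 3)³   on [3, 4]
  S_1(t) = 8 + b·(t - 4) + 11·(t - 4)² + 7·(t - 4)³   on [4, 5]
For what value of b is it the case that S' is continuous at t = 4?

S_0'(t) = 8 - 2·(t - 3) + 12·(t - 3)², so S_0'(4) = 18. On the right, S_1'(4) = b, so b = 18.

18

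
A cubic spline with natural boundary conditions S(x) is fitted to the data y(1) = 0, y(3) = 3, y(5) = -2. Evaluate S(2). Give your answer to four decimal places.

2.2500

Let σ_i = S''(x_i). Step sizes h_i = 2, 2; slopes of the chords Δ_i = (y_(i+1) - y_i)/h_i = 3/2, -5/2.
  2·σ_0 + 8·σ_1 + 2·σ_2 = 6(Δ_1 - Δ_0) = -24
Natural end conditions: σ_0 = σ_2 = 0.
Solving the tridiagonal system: σ_0 = 0, σ_1 = -3, σ_2 = 0.
On [1, 3], S(x) = 0 + 5/2·(x - 1) + 0·(x - 1)² - 1/4·(x - 1)³.
With (x - 1) = 1: S(2) = 9/4.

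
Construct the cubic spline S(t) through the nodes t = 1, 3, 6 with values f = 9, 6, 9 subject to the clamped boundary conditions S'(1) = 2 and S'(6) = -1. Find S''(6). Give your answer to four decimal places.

Put m_i = S'' at the i-th knot. Here h = (2, 3) and Δ = (-3/2, 1), so the interior equations h_(i-1)·m_(i-1) + 2(h_(i-1)+h_i)·m_i + h_i·m_(i+1) = 6(Δ_i − Δ_(i-1)) read
  2·m_0 + 10·m_1 + 3·m_2 = 6(Δ_1 - Δ_0) = 15
Clamped end conditions give two more equations: 2h_0·m_0 + h_0·m_1 = 6(Δ_0 - S'(1)) = -21 and h_1·m_1 + 2h_1·m_2 = 6(S'(6) - Δ_1) = -12.
Solving: m_0 = -147/20, m_1 = 21/5, m_2 = -41/10.

-4.1000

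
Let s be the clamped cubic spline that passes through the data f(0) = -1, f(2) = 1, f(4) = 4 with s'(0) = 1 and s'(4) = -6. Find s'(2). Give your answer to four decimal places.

Let M_i = s''(x_i). Step sizes h_i = 2, 2; slopes of the chords Δ_i = (y_(i+1) - y_i)/h_i = 1, 3/2.
  2·M_0 + 8·M_1 + 2·M_2 = 6(Δ_1 - Δ_0) = 3
Clamped end conditions give two more equations: 2h_0·M_0 + h_0·M_1 = 6(Δ_0 - s'(0)) = 0 and h_1·M_1 + 2h_1·M_2 = 6(s'(4) - Δ_1) = -45.
Solving the tridiagonal system: M_0 = -17/8, M_1 = 17/4, M_2 = -107/8.
On [2, 4], s'(x) = b_1 + 2c_1·(x - 2) + 3d_1·(x - 2)² with b_1 = Δ_1 - h_1(2M_1 + M_2)/6 = 25/8, c_1 = M_1/2 = 17/8, d_1 = (M_2 - M_1)/(6h_1) = -47/32. So s'(2) = 25/8.

3.1250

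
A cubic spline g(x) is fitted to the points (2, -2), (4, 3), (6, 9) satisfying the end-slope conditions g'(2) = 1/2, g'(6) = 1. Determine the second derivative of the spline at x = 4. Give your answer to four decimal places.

With σ_i denoting the second derivative at x_i, h_i = 2, 2, and Δ_i = (y_(i+1) − y_i)/h_i = 5/2, 3:
  2·σ_0 + 8·σ_1 + 2·σ_2 = 6(Δ_1 - Δ_0) = 3
Clamped end conditions give two more equations: 2h_0·σ_0 + h_0·σ_1 = 6(Δ_0 - g'(2)) = 12 and h_1·σ_1 + 2h_1·σ_2 = 6(g'(6) - Δ_1) = -12.
Hence σ_0 = 11/4, σ_1 = 1/2, σ_2 = -13/4.

0.5000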